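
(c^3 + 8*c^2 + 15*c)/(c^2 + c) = (c^2 + 8*c + 15)/(c + 1)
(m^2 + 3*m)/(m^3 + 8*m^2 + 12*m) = (m + 3)/(m^2 + 8*m + 12)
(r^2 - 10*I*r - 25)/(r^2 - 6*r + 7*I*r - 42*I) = (r^2 - 10*I*r - 25)/(r^2 + r*(-6 + 7*I) - 42*I)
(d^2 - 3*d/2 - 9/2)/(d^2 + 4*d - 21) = (d + 3/2)/(d + 7)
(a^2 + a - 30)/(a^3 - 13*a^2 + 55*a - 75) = (a + 6)/(a^2 - 8*a + 15)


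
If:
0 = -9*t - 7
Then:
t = -7/9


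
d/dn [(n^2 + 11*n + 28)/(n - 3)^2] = (-17*n - 89)/(n^3 - 9*n^2 + 27*n - 27)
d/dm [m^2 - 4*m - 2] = 2*m - 4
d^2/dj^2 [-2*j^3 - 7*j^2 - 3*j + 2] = -12*j - 14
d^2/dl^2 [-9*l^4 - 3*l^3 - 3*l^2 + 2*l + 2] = -108*l^2 - 18*l - 6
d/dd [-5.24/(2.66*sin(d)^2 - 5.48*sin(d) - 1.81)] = (27.8768*sin(d) - 28.7152)*cos(d)/(-2.66*sin(d)^2 + 5.48*sin(d) + 1.81)^2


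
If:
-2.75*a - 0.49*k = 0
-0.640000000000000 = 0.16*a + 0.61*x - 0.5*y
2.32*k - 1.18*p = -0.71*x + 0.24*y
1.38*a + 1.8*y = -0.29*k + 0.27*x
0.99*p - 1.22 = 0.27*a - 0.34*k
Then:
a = -0.14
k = 0.80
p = 0.92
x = -1.17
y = -0.20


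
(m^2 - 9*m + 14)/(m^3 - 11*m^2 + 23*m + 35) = (m - 2)/(m^2 - 4*m - 5)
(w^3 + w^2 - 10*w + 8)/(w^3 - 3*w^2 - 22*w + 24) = (w - 2)/(w - 6)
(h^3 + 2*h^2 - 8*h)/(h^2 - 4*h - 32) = h*(h - 2)/(h - 8)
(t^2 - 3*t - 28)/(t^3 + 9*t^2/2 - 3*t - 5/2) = 2*(t^2 - 3*t - 28)/(2*t^3 + 9*t^2 - 6*t - 5)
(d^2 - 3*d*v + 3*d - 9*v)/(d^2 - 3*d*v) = (d + 3)/d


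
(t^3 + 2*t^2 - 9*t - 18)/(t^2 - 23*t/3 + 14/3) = 3*(t^3 + 2*t^2 - 9*t - 18)/(3*t^2 - 23*t + 14)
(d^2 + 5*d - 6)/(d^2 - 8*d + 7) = (d + 6)/(d - 7)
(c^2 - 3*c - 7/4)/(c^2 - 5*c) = (c^2 - 3*c - 7/4)/(c*(c - 5))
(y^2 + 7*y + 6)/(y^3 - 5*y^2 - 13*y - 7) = (y + 6)/(y^2 - 6*y - 7)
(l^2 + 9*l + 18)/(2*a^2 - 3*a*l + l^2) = (l^2 + 9*l + 18)/(2*a^2 - 3*a*l + l^2)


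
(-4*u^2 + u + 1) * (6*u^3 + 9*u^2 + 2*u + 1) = -24*u^5 - 30*u^4 + 7*u^3 + 7*u^2 + 3*u + 1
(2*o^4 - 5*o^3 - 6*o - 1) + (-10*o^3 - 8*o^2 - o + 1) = 2*o^4 - 15*o^3 - 8*o^2 - 7*o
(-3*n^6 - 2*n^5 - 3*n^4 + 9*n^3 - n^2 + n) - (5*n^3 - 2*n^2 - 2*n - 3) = -3*n^6 - 2*n^5 - 3*n^4 + 4*n^3 + n^2 + 3*n + 3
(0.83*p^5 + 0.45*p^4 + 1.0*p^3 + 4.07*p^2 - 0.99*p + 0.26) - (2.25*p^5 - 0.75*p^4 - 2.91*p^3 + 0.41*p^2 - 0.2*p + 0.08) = -1.42*p^5 + 1.2*p^4 + 3.91*p^3 + 3.66*p^2 - 0.79*p + 0.18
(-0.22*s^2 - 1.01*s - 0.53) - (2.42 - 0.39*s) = -0.22*s^2 - 0.62*s - 2.95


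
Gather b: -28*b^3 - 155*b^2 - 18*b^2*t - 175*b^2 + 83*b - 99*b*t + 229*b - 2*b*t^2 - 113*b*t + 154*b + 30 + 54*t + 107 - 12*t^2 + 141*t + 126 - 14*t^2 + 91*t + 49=-28*b^3 + b^2*(-18*t - 330) + b*(-2*t^2 - 212*t + 466) - 26*t^2 + 286*t + 312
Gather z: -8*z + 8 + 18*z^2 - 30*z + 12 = 18*z^2 - 38*z + 20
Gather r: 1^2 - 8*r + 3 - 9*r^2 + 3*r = -9*r^2 - 5*r + 4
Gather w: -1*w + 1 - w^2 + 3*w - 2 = -w^2 + 2*w - 1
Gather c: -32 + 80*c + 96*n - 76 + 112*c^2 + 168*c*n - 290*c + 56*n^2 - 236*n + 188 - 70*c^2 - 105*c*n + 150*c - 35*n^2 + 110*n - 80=42*c^2 + c*(63*n - 60) + 21*n^2 - 30*n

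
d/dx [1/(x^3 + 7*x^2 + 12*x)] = (-3*x^2 - 14*x - 12)/(x^2*(x^2 + 7*x + 12)^2)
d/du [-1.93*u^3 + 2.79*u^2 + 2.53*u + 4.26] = -5.79*u^2 + 5.58*u + 2.53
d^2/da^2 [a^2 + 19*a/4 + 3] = 2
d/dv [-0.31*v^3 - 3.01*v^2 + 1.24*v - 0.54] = -0.93*v^2 - 6.02*v + 1.24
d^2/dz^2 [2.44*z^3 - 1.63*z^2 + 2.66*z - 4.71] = 14.64*z - 3.26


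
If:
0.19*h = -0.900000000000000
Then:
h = -4.74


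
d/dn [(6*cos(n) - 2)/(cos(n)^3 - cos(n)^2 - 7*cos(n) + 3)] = 4*(3*cos(n)^3 - 3*cos(n)^2 + cos(n) - 1)*sin(n)/((-sin(n)^2 + 2*cos(n))^2*(cos(n) - 3)^2)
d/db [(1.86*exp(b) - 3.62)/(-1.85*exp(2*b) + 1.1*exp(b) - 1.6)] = (3.441*exp(2*b) - 13.394*exp(b) + 1.006)*exp(b)/(3.4225*exp(4*b) - 4.07*exp(3*b) + 7.13*exp(2*b) - 3.52*exp(b) + 2.56)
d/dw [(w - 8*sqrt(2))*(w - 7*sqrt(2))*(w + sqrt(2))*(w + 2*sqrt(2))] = 4*w^3 - 36*sqrt(2)*w^2 + 52*w + 276*sqrt(2)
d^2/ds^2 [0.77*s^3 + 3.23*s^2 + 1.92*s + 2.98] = 4.62*s + 6.46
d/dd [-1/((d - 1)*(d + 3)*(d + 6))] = ((d - 1)*(d + 3) + (d - 1)*(d + 6) + (d + 3)*(d + 6))/((d - 1)^2*(d + 3)^2*(d + 6)^2)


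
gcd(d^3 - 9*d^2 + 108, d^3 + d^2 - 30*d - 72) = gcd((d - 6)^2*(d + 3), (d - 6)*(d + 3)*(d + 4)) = d^2 - 3*d - 18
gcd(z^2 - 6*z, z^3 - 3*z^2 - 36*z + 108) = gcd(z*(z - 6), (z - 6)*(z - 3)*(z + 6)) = z - 6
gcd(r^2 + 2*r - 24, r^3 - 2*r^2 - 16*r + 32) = r - 4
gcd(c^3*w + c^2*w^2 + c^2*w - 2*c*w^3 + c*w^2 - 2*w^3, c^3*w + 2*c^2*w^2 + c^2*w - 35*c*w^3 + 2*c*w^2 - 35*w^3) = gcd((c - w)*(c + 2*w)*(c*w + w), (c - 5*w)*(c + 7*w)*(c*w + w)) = c*w + w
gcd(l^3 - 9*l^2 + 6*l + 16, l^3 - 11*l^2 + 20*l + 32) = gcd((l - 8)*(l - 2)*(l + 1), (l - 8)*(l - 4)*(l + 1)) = l^2 - 7*l - 8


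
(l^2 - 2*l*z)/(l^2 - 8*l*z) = (l - 2*z)/(l - 8*z)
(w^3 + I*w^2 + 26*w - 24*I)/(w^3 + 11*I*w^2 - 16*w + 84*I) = (w^2 - 5*I*w - 4)/(w^2 + 5*I*w + 14)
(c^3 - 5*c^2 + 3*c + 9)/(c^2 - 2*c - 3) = c - 3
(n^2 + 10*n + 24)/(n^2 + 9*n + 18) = (n + 4)/(n + 3)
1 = 1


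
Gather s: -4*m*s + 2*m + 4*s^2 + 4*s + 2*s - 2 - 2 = 2*m + 4*s^2 + s*(6 - 4*m) - 4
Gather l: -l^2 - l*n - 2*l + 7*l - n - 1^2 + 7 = -l^2 + l*(5 - n) - n + 6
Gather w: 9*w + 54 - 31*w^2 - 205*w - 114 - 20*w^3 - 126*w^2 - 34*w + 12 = -20*w^3 - 157*w^2 - 230*w - 48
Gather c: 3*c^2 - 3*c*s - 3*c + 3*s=3*c^2 + c*(-3*s - 3) + 3*s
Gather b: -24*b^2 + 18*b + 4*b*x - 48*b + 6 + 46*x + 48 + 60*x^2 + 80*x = -24*b^2 + b*(4*x - 30) + 60*x^2 + 126*x + 54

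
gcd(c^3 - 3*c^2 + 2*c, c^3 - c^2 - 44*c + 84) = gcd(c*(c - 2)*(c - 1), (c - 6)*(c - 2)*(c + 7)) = c - 2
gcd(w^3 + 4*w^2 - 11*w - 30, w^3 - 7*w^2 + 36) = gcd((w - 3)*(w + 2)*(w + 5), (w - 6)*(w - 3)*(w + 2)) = w^2 - w - 6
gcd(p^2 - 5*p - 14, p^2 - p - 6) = p + 2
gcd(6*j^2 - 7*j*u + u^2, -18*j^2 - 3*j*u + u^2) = -6*j + u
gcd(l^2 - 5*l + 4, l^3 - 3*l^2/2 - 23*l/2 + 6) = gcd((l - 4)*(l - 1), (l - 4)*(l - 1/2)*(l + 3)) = l - 4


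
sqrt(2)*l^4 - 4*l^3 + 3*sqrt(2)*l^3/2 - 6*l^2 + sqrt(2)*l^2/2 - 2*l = l*(l + 1/2)*(l - 2*sqrt(2))*(sqrt(2)*l + sqrt(2))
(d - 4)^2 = d^2 - 8*d + 16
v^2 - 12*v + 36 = (v - 6)^2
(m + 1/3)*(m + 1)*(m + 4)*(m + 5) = m^4 + 31*m^3/3 + 97*m^2/3 + 89*m/3 + 20/3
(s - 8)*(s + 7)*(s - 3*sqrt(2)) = s^3 - 3*sqrt(2)*s^2 - s^2 - 56*s + 3*sqrt(2)*s + 168*sqrt(2)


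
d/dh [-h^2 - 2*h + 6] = -2*h - 2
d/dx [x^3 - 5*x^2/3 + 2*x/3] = 3*x^2 - 10*x/3 + 2/3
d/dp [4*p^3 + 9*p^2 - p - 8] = 12*p^2 + 18*p - 1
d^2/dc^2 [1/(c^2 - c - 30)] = 2*(c^2 - c - (2*c - 1)^2 - 30)/(-c^2 + c + 30)^3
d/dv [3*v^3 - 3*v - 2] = 9*v^2 - 3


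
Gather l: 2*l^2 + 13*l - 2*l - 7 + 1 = 2*l^2 + 11*l - 6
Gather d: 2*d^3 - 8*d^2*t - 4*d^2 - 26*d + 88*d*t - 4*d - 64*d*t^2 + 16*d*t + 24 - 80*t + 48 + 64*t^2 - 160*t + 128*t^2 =2*d^3 + d^2*(-8*t - 4) + d*(-64*t^2 + 104*t - 30) + 192*t^2 - 240*t + 72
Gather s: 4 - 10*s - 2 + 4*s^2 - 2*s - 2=4*s^2 - 12*s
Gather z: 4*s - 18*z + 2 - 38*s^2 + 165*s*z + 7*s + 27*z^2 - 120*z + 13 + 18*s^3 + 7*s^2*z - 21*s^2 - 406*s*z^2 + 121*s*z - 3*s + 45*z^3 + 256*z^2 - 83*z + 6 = 18*s^3 - 59*s^2 + 8*s + 45*z^3 + z^2*(283 - 406*s) + z*(7*s^2 + 286*s - 221) + 21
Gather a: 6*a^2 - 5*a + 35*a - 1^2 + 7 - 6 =6*a^2 + 30*a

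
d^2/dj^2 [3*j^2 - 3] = 6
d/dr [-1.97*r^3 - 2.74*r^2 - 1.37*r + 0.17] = -5.91*r^2 - 5.48*r - 1.37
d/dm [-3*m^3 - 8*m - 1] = -9*m^2 - 8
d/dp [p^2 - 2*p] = 2*p - 2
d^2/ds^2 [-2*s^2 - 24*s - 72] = -4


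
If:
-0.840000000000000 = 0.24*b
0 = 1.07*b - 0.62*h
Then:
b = -3.50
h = -6.04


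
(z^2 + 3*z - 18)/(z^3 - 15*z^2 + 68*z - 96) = (z + 6)/(z^2 - 12*z + 32)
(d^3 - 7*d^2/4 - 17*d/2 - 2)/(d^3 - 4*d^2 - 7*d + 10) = (d^2 - 15*d/4 - 1)/(d^2 - 6*d + 5)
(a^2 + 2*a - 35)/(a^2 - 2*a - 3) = (-a^2 - 2*a + 35)/(-a^2 + 2*a + 3)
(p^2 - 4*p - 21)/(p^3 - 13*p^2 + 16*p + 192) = (p - 7)/(p^2 - 16*p + 64)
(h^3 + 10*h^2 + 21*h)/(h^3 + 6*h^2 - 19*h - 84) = h/(h - 4)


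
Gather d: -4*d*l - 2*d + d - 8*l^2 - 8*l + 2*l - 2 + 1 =d*(-4*l - 1) - 8*l^2 - 6*l - 1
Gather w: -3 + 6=3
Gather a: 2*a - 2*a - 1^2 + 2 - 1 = 0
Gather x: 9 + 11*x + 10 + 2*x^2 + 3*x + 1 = 2*x^2 + 14*x + 20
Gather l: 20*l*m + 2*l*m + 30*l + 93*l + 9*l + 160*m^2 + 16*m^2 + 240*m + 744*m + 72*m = l*(22*m + 132) + 176*m^2 + 1056*m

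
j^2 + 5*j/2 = j*(j + 5/2)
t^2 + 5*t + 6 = (t + 2)*(t + 3)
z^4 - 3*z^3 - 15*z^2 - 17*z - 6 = (z - 6)*(z + 1)^3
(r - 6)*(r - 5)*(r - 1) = r^3 - 12*r^2 + 41*r - 30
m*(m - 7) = m^2 - 7*m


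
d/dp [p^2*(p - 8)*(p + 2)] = 2*p*(2*p^2 - 9*p - 16)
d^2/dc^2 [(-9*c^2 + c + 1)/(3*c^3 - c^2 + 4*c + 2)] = 2*(-81*c^6 + 27*c^5 + 369*c^4 + 307*c^3 - 51*c^2 - 24*c - 26)/(27*c^9 - 27*c^8 + 117*c^7 - 19*c^6 + 120*c^5 + 102*c^4 + 52*c^3 + 84*c^2 + 48*c + 8)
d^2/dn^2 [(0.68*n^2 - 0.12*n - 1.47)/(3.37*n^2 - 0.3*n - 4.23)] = (-7.105427357601e-15*n^4 - 1.350696*n^3 - 42.00705*n^2 - 1.346652*n - 17.53569)/(38.272753*n^6 - 10.22121*n^5 - 143.209161*n^4 + 25.63218*n^3 + 179.755119*n^2 - 16.10361*n - 75.686967)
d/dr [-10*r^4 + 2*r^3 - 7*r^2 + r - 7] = -40*r^3 + 6*r^2 - 14*r + 1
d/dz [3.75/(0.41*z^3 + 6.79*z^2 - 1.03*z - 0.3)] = (-4.6125*z^2 - 50.925*z + 3.8625)/(0.41*z^3 + 6.79*z^2 - 1.03*z - 0.3)^2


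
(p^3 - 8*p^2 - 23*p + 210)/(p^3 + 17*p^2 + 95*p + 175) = (p^2 - 13*p + 42)/(p^2 + 12*p + 35)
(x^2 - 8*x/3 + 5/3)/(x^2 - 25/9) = 3*(x - 1)/(3*x + 5)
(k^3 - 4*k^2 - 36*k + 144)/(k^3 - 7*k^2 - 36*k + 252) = (k - 4)/(k - 7)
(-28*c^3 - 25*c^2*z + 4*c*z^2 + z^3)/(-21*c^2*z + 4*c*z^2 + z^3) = (-4*c^2 - 3*c*z + z^2)/(z*(-3*c + z))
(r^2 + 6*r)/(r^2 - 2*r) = (r + 6)/(r - 2)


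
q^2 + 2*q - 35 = (q - 5)*(q + 7)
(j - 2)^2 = j^2 - 4*j + 4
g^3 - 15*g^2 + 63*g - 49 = (g - 7)^2*(g - 1)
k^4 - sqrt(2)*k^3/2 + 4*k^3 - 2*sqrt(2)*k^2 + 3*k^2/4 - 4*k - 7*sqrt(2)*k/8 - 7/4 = (k + 1/2)*(k + 7/2)*(k - sqrt(2))*(k + sqrt(2)/2)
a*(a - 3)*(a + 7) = a^3 + 4*a^2 - 21*a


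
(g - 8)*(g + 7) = g^2 - g - 56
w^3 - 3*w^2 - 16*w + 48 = (w - 4)*(w - 3)*(w + 4)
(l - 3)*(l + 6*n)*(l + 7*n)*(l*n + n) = l^4*n + 13*l^3*n^2 - 2*l^3*n + 42*l^2*n^3 - 26*l^2*n^2 - 3*l^2*n - 84*l*n^3 - 39*l*n^2 - 126*n^3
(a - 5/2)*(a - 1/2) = a^2 - 3*a + 5/4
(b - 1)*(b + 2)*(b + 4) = b^3 + 5*b^2 + 2*b - 8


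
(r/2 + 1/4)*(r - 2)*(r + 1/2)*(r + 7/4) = r^4/2 + 3*r^3/8 - 7*r^2/4 - 57*r/32 - 7/16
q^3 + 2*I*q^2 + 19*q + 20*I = (q - 4*I)*(q + I)*(q + 5*I)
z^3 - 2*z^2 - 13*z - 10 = (z - 5)*(z + 1)*(z + 2)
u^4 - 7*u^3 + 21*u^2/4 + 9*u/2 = u*(u - 6)*(u - 3/2)*(u + 1/2)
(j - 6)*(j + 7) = j^2 + j - 42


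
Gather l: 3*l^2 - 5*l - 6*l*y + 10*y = 3*l^2 + l*(-6*y - 5) + 10*y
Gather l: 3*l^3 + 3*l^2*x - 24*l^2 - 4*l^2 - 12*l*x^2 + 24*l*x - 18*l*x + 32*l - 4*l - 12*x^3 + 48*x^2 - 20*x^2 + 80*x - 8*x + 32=3*l^3 + l^2*(3*x - 28) + l*(-12*x^2 + 6*x + 28) - 12*x^3 + 28*x^2 + 72*x + 32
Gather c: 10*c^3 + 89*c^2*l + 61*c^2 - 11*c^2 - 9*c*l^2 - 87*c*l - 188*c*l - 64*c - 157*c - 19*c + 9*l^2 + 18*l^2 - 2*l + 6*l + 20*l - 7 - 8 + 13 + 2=10*c^3 + c^2*(89*l + 50) + c*(-9*l^2 - 275*l - 240) + 27*l^2 + 24*l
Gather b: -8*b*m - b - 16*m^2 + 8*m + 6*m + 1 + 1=b*(-8*m - 1) - 16*m^2 + 14*m + 2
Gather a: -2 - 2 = -4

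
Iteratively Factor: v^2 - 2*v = (v - 2)*(v)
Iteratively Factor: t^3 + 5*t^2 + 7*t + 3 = (t + 3)*(t^2 + 2*t + 1) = (t + 1)*(t + 3)*(t + 1)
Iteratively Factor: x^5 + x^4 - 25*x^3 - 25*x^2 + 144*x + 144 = (x + 3)*(x^4 - 2*x^3 - 19*x^2 + 32*x + 48) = (x + 3)*(x + 4)*(x^3 - 6*x^2 + 5*x + 12) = (x - 4)*(x + 3)*(x + 4)*(x^2 - 2*x - 3) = (x - 4)*(x + 1)*(x + 3)*(x + 4)*(x - 3)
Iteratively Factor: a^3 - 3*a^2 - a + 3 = (a + 1)*(a^2 - 4*a + 3) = (a - 1)*(a + 1)*(a - 3)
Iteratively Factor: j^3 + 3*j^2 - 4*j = (j - 1)*(j^2 + 4*j) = (j - 1)*(j + 4)*(j)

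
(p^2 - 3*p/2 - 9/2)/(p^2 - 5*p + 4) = (2*p^2 - 3*p - 9)/(2*(p^2 - 5*p + 4))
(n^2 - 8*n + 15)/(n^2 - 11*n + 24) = (n - 5)/(n - 8)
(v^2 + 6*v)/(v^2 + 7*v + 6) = v/(v + 1)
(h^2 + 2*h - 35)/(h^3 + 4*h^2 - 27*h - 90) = (h + 7)/(h^2 + 9*h + 18)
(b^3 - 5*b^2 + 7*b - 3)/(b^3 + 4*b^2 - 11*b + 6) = (b - 3)/(b + 6)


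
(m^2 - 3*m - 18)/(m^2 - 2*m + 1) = (m^2 - 3*m - 18)/(m^2 - 2*m + 1)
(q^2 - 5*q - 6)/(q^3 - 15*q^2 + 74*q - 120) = (q + 1)/(q^2 - 9*q + 20)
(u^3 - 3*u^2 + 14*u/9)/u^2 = u - 3 + 14/(9*u)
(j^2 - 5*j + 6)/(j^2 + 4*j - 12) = (j - 3)/(j + 6)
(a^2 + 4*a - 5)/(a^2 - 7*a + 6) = (a + 5)/(a - 6)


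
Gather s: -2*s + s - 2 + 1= -s - 1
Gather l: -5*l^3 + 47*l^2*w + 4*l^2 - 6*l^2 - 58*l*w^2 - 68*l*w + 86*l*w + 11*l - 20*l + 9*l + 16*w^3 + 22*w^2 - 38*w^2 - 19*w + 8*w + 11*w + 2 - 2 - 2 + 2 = -5*l^3 + l^2*(47*w - 2) + l*(-58*w^2 + 18*w) + 16*w^3 - 16*w^2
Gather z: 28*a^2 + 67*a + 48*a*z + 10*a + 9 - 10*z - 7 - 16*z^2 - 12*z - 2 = 28*a^2 + 77*a - 16*z^2 + z*(48*a - 22)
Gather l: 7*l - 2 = 7*l - 2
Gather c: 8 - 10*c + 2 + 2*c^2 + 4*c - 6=2*c^2 - 6*c + 4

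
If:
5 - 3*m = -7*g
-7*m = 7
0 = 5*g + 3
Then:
No Solution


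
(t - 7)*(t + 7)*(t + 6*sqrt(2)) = t^3 + 6*sqrt(2)*t^2 - 49*t - 294*sqrt(2)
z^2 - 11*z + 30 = (z - 6)*(z - 5)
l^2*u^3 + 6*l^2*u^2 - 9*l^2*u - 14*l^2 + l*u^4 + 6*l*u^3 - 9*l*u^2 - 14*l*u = (l + u)*(u - 2)*(u + 7)*(l*u + l)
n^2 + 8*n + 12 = (n + 2)*(n + 6)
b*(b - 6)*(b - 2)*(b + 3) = b^4 - 5*b^3 - 12*b^2 + 36*b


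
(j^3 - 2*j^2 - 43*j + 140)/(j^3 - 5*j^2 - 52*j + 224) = (j - 5)/(j - 8)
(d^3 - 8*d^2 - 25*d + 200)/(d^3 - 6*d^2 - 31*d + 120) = (d - 5)/(d - 3)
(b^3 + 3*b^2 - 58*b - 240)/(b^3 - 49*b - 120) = (b + 6)/(b + 3)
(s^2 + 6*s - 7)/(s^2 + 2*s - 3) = (s + 7)/(s + 3)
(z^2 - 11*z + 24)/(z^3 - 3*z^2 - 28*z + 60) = (z^2 - 11*z + 24)/(z^3 - 3*z^2 - 28*z + 60)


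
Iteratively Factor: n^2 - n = (n)*(n - 1)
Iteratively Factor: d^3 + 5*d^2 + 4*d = (d + 1)*(d^2 + 4*d) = (d + 1)*(d + 4)*(d)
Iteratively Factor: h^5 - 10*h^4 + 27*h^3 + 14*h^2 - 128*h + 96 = (h - 1)*(h^4 - 9*h^3 + 18*h^2 + 32*h - 96) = (h - 4)*(h - 1)*(h^3 - 5*h^2 - 2*h + 24) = (h - 4)*(h - 1)*(h + 2)*(h^2 - 7*h + 12) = (h - 4)^2*(h - 1)*(h + 2)*(h - 3)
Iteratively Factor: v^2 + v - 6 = (v - 2)*(v + 3)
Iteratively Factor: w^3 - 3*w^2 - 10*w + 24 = (w - 4)*(w^2 + w - 6) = (w - 4)*(w + 3)*(w - 2)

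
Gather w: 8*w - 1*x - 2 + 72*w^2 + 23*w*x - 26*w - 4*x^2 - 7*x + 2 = 72*w^2 + w*(23*x - 18) - 4*x^2 - 8*x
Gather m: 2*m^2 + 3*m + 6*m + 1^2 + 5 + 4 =2*m^2 + 9*m + 10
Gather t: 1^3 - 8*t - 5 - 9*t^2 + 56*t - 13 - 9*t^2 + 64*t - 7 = -18*t^2 + 112*t - 24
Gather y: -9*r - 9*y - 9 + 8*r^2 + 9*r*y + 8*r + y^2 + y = 8*r^2 - r + y^2 + y*(9*r - 8) - 9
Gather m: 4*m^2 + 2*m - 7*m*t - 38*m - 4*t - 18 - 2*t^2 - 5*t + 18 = 4*m^2 + m*(-7*t - 36) - 2*t^2 - 9*t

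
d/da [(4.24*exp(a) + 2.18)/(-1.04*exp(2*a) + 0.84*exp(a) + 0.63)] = (4.4096*exp(2*a) + 4.5344*exp(a) + 0.84)*exp(a)/(1.0816*exp(4*a) - 1.7472*exp(3*a) - 0.6048*exp(2*a) + 1.0584*exp(a) + 0.3969)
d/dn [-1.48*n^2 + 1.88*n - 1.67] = 1.88 - 2.96*n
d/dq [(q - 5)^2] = 2*q - 10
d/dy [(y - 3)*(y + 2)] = 2*y - 1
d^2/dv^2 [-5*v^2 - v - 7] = -10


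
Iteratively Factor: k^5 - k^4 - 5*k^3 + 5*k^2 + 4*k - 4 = (k + 2)*(k^4 - 3*k^3 + k^2 + 3*k - 2) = (k - 1)*(k + 2)*(k^3 - 2*k^2 - k + 2) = (k - 1)^2*(k + 2)*(k^2 - k - 2) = (k - 2)*(k - 1)^2*(k + 2)*(k + 1)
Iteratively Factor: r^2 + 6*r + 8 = (r + 4)*(r + 2)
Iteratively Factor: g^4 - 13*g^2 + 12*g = (g - 3)*(g^3 + 3*g^2 - 4*g) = (g - 3)*(g + 4)*(g^2 - g) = (g - 3)*(g - 1)*(g + 4)*(g)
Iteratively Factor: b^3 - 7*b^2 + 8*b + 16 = (b + 1)*(b^2 - 8*b + 16) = (b - 4)*(b + 1)*(b - 4)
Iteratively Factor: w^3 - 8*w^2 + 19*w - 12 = (w - 1)*(w^2 - 7*w + 12) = (w - 4)*(w - 1)*(w - 3)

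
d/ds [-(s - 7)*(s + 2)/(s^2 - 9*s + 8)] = 2*(2*s^2 - 22*s + 83)/(s^4 - 18*s^3 + 97*s^2 - 144*s + 64)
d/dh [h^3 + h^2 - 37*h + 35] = 3*h^2 + 2*h - 37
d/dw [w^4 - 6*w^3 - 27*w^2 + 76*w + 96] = 4*w^3 - 18*w^2 - 54*w + 76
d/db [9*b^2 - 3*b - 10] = 18*b - 3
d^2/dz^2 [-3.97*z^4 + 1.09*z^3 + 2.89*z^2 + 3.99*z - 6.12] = -47.64*z^2 + 6.54*z + 5.78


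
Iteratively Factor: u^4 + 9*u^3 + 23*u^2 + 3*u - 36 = (u + 3)*(u^3 + 6*u^2 + 5*u - 12) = (u - 1)*(u + 3)*(u^2 + 7*u + 12) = (u - 1)*(u + 3)^2*(u + 4)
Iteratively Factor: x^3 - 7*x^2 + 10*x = (x)*(x^2 - 7*x + 10) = x*(x - 5)*(x - 2)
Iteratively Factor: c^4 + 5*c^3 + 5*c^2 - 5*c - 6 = (c + 1)*(c^3 + 4*c^2 + c - 6) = (c + 1)*(c + 2)*(c^2 + 2*c - 3) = (c + 1)*(c + 2)*(c + 3)*(c - 1)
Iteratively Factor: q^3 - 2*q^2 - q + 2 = (q + 1)*(q^2 - 3*q + 2) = (q - 1)*(q + 1)*(q - 2)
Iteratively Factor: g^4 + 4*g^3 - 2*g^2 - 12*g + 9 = (g - 1)*(g^3 + 5*g^2 + 3*g - 9) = (g - 1)^2*(g^2 + 6*g + 9) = (g - 1)^2*(g + 3)*(g + 3)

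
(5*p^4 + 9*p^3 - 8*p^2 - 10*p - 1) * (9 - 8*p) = -40*p^5 - 27*p^4 + 145*p^3 + 8*p^2 - 82*p - 9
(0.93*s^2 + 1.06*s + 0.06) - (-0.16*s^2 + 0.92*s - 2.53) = 1.09*s^2 + 0.14*s + 2.59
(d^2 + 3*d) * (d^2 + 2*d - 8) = d^4 + 5*d^3 - 2*d^2 - 24*d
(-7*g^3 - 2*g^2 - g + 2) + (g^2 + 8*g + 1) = -7*g^3 - g^2 + 7*g + 3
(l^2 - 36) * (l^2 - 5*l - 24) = l^4 - 5*l^3 - 60*l^2 + 180*l + 864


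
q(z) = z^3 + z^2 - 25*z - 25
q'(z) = 3*z^2 + 2*z - 25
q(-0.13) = -21.74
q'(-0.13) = -25.21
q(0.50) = -37.12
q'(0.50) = -23.25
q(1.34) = -54.30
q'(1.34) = -16.93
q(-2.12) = 22.97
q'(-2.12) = -15.76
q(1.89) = -61.93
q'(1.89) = -10.50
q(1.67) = -59.30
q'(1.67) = -13.29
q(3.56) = -56.21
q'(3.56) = 20.14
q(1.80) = -60.93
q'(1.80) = -11.68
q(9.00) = 560.00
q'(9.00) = 236.00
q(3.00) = -64.00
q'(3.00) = 8.00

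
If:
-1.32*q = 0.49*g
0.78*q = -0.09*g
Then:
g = 0.00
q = 0.00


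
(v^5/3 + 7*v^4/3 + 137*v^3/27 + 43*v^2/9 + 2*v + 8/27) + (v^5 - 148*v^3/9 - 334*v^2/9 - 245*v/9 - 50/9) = 4*v^5/3 + 7*v^4/3 - 307*v^3/27 - 97*v^2/3 - 227*v/9 - 142/27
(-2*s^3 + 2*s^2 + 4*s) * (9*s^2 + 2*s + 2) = -18*s^5 + 14*s^4 + 36*s^3 + 12*s^2 + 8*s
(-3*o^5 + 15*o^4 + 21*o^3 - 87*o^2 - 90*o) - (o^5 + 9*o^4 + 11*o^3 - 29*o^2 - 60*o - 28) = -4*o^5 + 6*o^4 + 10*o^3 - 58*o^2 - 30*o + 28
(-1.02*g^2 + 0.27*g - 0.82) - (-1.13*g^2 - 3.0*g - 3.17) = 0.11*g^2 + 3.27*g + 2.35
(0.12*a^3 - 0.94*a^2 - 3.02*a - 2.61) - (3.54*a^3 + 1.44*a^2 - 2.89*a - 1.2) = -3.42*a^3 - 2.38*a^2 - 0.13*a - 1.41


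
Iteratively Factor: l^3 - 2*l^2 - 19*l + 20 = (l - 1)*(l^2 - l - 20) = (l - 5)*(l - 1)*(l + 4)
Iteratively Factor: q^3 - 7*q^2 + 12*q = (q - 4)*(q^2 - 3*q) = q*(q - 4)*(q - 3)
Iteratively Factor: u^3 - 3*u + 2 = (u - 1)*(u^2 + u - 2) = (u - 1)^2*(u + 2)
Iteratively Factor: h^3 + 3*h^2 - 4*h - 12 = (h + 2)*(h^2 + h - 6) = (h - 2)*(h + 2)*(h + 3)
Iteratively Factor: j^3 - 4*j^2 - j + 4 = (j - 1)*(j^2 - 3*j - 4) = (j - 1)*(j + 1)*(j - 4)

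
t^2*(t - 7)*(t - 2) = t^4 - 9*t^3 + 14*t^2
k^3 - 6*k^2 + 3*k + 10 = (k - 5)*(k - 2)*(k + 1)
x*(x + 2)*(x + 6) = x^3 + 8*x^2 + 12*x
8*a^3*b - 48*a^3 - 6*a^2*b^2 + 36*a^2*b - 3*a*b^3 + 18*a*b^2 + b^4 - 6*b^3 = (-4*a + b)*(-a + b)*(2*a + b)*(b - 6)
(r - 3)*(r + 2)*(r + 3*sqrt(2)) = r^3 - r^2 + 3*sqrt(2)*r^2 - 6*r - 3*sqrt(2)*r - 18*sqrt(2)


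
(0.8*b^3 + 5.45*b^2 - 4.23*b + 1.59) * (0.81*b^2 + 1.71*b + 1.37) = 0.648*b^5 + 5.7825*b^4 + 6.9892*b^3 + 1.5211*b^2 - 3.0762*b + 2.1783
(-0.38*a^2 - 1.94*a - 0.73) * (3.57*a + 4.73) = -1.3566*a^3 - 8.7232*a^2 - 11.7823*a - 3.4529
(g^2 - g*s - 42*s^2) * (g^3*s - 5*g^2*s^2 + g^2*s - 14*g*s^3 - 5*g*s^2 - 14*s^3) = g^5*s - 6*g^4*s^2 + g^4*s - 51*g^3*s^3 - 6*g^3*s^2 + 224*g^2*s^4 - 51*g^2*s^3 + 588*g*s^5 + 224*g*s^4 + 588*s^5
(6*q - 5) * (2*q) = 12*q^2 - 10*q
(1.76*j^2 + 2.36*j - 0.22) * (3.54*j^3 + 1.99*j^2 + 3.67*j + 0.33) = 6.2304*j^5 + 11.8568*j^4 + 10.3768*j^3 + 8.8042*j^2 - 0.0286*j - 0.0726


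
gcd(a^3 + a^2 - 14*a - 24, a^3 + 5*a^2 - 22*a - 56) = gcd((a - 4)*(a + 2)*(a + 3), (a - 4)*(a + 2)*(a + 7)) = a^2 - 2*a - 8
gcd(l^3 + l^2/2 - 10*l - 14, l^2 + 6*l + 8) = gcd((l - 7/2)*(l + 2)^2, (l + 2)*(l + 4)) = l + 2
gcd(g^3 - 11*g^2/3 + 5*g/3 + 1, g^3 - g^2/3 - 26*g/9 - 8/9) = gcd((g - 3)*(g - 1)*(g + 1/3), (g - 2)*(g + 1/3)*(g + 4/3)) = g + 1/3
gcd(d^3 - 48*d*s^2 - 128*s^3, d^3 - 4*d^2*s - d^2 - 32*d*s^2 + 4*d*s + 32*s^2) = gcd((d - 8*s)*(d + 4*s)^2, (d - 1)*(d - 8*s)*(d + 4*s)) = -d^2 + 4*d*s + 32*s^2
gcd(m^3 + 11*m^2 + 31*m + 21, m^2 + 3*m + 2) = m + 1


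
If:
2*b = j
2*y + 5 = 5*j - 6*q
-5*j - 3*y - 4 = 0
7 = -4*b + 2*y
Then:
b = -29/32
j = -29/16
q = -93/32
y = 27/16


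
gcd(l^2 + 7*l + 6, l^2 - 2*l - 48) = l + 6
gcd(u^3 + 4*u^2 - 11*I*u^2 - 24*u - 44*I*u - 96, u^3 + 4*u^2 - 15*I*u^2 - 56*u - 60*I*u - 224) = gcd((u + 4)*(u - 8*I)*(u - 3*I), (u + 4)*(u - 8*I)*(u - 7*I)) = u^2 + u*(4 - 8*I) - 32*I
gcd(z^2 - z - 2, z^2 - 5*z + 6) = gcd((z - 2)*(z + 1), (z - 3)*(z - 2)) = z - 2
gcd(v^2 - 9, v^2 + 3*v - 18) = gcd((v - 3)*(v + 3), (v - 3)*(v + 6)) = v - 3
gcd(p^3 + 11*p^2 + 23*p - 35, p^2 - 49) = p + 7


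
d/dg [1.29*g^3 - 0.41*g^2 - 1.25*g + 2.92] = 3.87*g^2 - 0.82*g - 1.25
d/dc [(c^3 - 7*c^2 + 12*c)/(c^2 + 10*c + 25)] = (c^3 + 15*c^2 - 82*c + 60)/(c^3 + 15*c^2 + 75*c + 125)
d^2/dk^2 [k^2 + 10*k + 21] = 2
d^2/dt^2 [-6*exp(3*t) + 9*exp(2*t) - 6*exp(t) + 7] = (-54*exp(2*t) + 36*exp(t) - 6)*exp(t)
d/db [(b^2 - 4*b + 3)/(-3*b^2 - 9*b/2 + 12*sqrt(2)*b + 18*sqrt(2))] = 2*(2*(2 - b)*(2*b^2 - 8*sqrt(2)*b + 3*b - 12*sqrt(2)) + (4*b - 8*sqrt(2) + 3)*(b^2 - 4*b + 3))/(3*(2*b^2 - 8*sqrt(2)*b + 3*b - 12*sqrt(2))^2)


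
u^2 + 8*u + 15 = (u + 3)*(u + 5)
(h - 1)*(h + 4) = h^2 + 3*h - 4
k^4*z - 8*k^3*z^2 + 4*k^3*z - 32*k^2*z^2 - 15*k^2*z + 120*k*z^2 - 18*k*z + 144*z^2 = (k - 3)*(k + 6)*(k - 8*z)*(k*z + z)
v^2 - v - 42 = (v - 7)*(v + 6)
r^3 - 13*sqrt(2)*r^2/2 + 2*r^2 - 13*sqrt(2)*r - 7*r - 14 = (r + 2)*(r - 7*sqrt(2))*(r + sqrt(2)/2)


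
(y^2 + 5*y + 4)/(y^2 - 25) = (y^2 + 5*y + 4)/(y^2 - 25)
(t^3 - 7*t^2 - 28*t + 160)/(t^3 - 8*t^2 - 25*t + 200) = (t - 4)/(t - 5)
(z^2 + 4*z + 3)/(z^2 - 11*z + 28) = (z^2 + 4*z + 3)/(z^2 - 11*z + 28)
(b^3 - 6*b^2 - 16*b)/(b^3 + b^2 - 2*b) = (b - 8)/(b - 1)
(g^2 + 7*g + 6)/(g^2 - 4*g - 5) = (g + 6)/(g - 5)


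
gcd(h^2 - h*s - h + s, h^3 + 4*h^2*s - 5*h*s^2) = -h + s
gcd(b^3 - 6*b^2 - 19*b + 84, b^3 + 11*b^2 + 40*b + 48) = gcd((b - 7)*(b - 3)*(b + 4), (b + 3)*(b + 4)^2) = b + 4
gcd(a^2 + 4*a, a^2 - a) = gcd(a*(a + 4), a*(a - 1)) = a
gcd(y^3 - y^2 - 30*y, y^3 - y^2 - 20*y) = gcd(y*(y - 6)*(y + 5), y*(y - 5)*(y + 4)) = y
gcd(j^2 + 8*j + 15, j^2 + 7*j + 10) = j + 5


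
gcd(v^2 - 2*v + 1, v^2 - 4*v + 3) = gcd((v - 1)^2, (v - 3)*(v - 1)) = v - 1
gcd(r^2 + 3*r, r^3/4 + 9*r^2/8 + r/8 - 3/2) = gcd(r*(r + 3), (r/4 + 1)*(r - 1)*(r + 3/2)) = 1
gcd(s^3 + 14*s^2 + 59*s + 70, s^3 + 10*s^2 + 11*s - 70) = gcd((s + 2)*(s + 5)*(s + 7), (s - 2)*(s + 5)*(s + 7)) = s^2 + 12*s + 35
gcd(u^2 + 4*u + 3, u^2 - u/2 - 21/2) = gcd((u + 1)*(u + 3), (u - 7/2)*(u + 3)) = u + 3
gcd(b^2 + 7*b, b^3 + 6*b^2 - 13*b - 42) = b + 7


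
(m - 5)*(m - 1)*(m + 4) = m^3 - 2*m^2 - 19*m + 20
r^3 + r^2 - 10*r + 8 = (r - 2)*(r - 1)*(r + 4)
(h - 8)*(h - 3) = h^2 - 11*h + 24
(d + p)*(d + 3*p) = d^2 + 4*d*p + 3*p^2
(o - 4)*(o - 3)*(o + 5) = o^3 - 2*o^2 - 23*o + 60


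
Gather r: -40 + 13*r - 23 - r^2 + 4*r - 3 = -r^2 + 17*r - 66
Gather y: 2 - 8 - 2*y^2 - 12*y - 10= -2*y^2 - 12*y - 16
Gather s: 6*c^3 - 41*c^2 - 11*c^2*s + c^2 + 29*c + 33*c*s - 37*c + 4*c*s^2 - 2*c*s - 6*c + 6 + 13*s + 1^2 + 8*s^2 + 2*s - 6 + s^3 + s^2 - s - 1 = 6*c^3 - 40*c^2 - 14*c + s^3 + s^2*(4*c + 9) + s*(-11*c^2 + 31*c + 14)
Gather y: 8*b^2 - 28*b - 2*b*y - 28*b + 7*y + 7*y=8*b^2 - 56*b + y*(14 - 2*b)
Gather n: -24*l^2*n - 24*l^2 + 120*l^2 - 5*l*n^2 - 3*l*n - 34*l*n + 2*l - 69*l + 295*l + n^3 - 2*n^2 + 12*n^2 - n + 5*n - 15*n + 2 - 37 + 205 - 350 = 96*l^2 + 228*l + n^3 + n^2*(10 - 5*l) + n*(-24*l^2 - 37*l - 11) - 180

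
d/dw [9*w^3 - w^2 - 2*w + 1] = 27*w^2 - 2*w - 2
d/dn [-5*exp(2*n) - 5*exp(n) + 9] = (-10*exp(n) - 5)*exp(n)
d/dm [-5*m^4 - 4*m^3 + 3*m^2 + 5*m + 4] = -20*m^3 - 12*m^2 + 6*m + 5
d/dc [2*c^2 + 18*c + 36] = 4*c + 18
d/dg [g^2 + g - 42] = 2*g + 1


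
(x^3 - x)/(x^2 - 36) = (x^3 - x)/(x^2 - 36)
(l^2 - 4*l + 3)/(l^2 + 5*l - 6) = (l - 3)/(l + 6)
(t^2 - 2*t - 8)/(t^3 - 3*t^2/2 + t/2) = 2*(t^2 - 2*t - 8)/(t*(2*t^2 - 3*t + 1))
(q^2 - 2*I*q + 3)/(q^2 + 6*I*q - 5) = (q - 3*I)/(q + 5*I)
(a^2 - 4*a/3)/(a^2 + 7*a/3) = (3*a - 4)/(3*a + 7)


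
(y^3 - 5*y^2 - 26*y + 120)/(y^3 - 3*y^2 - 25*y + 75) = (y^2 - 10*y + 24)/(y^2 - 8*y + 15)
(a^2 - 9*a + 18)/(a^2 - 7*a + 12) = (a - 6)/(a - 4)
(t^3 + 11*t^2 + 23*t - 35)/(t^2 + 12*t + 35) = t - 1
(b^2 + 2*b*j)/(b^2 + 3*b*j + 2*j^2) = b/(b + j)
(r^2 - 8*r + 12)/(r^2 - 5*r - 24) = (-r^2 + 8*r - 12)/(-r^2 + 5*r + 24)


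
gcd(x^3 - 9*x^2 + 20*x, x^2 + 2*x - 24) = x - 4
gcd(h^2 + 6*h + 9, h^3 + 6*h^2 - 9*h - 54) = h + 3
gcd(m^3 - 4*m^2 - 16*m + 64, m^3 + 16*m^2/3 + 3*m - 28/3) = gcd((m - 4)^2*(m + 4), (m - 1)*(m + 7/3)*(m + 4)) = m + 4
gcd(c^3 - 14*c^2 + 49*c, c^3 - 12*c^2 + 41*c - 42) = c - 7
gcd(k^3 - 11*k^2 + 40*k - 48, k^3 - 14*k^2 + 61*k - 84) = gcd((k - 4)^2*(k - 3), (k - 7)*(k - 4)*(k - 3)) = k^2 - 7*k + 12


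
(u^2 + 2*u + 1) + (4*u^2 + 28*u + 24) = 5*u^2 + 30*u + 25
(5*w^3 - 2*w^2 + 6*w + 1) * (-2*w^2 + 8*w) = -10*w^5 + 44*w^4 - 28*w^3 + 46*w^2 + 8*w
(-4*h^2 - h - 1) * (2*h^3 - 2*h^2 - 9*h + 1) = -8*h^5 + 6*h^4 + 36*h^3 + 7*h^2 + 8*h - 1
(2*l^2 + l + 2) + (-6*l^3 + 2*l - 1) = -6*l^3 + 2*l^2 + 3*l + 1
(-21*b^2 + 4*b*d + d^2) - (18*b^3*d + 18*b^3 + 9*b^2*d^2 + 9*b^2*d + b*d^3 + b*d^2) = -18*b^3*d - 18*b^3 - 9*b^2*d^2 - 9*b^2*d - 21*b^2 - b*d^3 - b*d^2 + 4*b*d + d^2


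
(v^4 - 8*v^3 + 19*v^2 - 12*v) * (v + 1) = v^5 - 7*v^4 + 11*v^3 + 7*v^2 - 12*v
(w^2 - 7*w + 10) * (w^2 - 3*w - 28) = w^4 - 10*w^3 + 3*w^2 + 166*w - 280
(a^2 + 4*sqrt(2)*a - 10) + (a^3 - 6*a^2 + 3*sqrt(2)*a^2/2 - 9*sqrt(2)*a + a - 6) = a^3 - 5*a^2 + 3*sqrt(2)*a^2/2 - 5*sqrt(2)*a + a - 16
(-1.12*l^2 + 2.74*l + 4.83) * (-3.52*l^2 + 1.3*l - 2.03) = 3.9424*l^4 - 11.1008*l^3 - 11.166*l^2 + 0.7168*l - 9.8049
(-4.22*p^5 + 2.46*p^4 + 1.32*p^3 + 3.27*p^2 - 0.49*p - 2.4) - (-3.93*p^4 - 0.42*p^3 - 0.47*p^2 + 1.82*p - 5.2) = -4.22*p^5 + 6.39*p^4 + 1.74*p^3 + 3.74*p^2 - 2.31*p + 2.8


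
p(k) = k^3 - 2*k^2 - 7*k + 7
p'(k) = 3*k^2 - 4*k - 7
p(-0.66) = 10.46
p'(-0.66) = -3.05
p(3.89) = 8.37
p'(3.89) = 22.84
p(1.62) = -5.34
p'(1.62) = -5.61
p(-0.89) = 10.94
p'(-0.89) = -1.06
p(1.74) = -5.97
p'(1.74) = -4.88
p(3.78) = 5.97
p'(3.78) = 20.75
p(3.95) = 9.77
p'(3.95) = 24.01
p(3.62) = 2.89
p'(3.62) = 17.83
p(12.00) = 1363.00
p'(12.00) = 377.00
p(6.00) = 109.00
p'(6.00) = 77.00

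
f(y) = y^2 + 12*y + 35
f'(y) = 2*y + 12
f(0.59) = 42.43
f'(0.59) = 13.18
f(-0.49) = 29.36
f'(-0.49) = 11.02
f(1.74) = 58.91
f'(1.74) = 15.48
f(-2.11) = 14.13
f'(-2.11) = 7.78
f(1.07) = 48.98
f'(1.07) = 14.14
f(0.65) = 43.22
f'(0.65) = 13.30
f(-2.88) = 8.73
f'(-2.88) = 6.24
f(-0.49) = 29.36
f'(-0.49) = 11.02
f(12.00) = 323.00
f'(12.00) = 36.00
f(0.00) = 35.00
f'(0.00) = 12.00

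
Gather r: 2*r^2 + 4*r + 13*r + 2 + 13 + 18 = 2*r^2 + 17*r + 33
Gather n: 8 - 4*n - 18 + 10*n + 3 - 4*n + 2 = 2*n - 5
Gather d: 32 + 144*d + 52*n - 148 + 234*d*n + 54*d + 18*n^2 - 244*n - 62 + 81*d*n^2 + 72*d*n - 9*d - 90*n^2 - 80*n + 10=d*(81*n^2 + 306*n + 189) - 72*n^2 - 272*n - 168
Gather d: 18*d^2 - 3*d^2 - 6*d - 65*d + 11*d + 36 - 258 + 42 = 15*d^2 - 60*d - 180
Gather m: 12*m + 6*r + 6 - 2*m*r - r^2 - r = m*(12 - 2*r) - r^2 + 5*r + 6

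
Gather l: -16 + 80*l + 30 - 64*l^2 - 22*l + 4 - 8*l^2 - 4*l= -72*l^2 + 54*l + 18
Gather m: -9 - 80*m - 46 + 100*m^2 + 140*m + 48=100*m^2 + 60*m - 7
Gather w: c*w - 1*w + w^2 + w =c*w + w^2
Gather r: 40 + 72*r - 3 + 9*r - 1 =81*r + 36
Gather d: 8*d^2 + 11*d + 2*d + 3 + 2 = 8*d^2 + 13*d + 5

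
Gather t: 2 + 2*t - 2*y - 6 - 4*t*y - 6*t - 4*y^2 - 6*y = t*(-4*y - 4) - 4*y^2 - 8*y - 4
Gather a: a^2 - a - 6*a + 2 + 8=a^2 - 7*a + 10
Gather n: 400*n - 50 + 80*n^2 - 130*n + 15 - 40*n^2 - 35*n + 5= 40*n^2 + 235*n - 30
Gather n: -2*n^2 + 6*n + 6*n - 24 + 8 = -2*n^2 + 12*n - 16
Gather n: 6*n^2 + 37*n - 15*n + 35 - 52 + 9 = 6*n^2 + 22*n - 8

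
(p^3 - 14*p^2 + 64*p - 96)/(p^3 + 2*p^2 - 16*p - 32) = (p^2 - 10*p + 24)/(p^2 + 6*p + 8)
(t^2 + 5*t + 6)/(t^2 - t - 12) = (t + 2)/(t - 4)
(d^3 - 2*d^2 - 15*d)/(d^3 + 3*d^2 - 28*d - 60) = d*(d + 3)/(d^2 + 8*d + 12)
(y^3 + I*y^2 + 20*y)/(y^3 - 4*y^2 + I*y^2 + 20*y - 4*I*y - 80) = y/(y - 4)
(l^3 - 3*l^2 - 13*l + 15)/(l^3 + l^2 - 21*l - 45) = (l - 1)/(l + 3)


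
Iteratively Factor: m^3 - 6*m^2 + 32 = (m - 4)*(m^2 - 2*m - 8) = (m - 4)*(m + 2)*(m - 4)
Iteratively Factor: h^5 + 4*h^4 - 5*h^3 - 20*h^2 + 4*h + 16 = (h + 2)*(h^4 + 2*h^3 - 9*h^2 - 2*h + 8) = (h + 1)*(h + 2)*(h^3 + h^2 - 10*h + 8) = (h + 1)*(h + 2)*(h + 4)*(h^2 - 3*h + 2) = (h - 2)*(h + 1)*(h + 2)*(h + 4)*(h - 1)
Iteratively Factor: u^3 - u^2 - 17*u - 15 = (u + 1)*(u^2 - 2*u - 15) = (u - 5)*(u + 1)*(u + 3)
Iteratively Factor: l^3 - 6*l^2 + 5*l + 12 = (l + 1)*(l^2 - 7*l + 12) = (l - 4)*(l + 1)*(l - 3)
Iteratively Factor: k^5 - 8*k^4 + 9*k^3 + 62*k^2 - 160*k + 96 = (k - 4)*(k^4 - 4*k^3 - 7*k^2 + 34*k - 24) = (k - 4)*(k + 3)*(k^3 - 7*k^2 + 14*k - 8) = (k - 4)^2*(k + 3)*(k^2 - 3*k + 2) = (k - 4)^2*(k - 2)*(k + 3)*(k - 1)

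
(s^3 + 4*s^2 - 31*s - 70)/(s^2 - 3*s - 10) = s + 7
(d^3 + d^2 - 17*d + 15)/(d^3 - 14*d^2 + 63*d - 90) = (d^2 + 4*d - 5)/(d^2 - 11*d + 30)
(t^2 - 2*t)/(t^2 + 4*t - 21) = t*(t - 2)/(t^2 + 4*t - 21)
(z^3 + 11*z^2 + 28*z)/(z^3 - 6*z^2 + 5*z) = (z^2 + 11*z + 28)/(z^2 - 6*z + 5)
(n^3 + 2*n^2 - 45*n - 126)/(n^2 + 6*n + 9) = (n^2 - n - 42)/(n + 3)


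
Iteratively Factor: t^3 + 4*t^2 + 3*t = (t)*(t^2 + 4*t + 3) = t*(t + 3)*(t + 1)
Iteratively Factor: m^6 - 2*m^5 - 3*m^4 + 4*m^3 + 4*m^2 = (m - 2)*(m^5 - 3*m^3 - 2*m^2) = m*(m - 2)*(m^4 - 3*m^2 - 2*m) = m*(m - 2)*(m + 1)*(m^3 - m^2 - 2*m) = m^2*(m - 2)*(m + 1)*(m^2 - m - 2) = m^2*(m - 2)^2*(m + 1)*(m + 1)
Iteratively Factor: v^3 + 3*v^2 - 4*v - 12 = (v + 3)*(v^2 - 4) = (v + 2)*(v + 3)*(v - 2)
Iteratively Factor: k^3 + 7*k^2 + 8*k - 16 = (k + 4)*(k^2 + 3*k - 4) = (k + 4)^2*(k - 1)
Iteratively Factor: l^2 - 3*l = (l)*(l - 3)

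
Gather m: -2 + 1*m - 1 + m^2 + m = m^2 + 2*m - 3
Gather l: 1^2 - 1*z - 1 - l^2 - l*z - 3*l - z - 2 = -l^2 + l*(-z - 3) - 2*z - 2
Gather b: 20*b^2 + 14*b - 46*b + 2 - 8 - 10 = 20*b^2 - 32*b - 16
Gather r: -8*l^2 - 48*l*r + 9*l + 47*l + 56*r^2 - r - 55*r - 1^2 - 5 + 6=-8*l^2 + 56*l + 56*r^2 + r*(-48*l - 56)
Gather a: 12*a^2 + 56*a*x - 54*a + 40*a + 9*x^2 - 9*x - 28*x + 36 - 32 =12*a^2 + a*(56*x - 14) + 9*x^2 - 37*x + 4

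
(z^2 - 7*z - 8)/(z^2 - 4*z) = (z^2 - 7*z - 8)/(z*(z - 4))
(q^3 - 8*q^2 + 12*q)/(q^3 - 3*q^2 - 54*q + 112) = q*(q - 6)/(q^2 - q - 56)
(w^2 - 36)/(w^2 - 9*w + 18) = (w + 6)/(w - 3)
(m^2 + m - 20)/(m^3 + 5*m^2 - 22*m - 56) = (m + 5)/(m^2 + 9*m + 14)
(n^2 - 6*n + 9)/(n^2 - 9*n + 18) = (n - 3)/(n - 6)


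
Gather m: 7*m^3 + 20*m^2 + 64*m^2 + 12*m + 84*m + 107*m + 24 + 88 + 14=7*m^3 + 84*m^2 + 203*m + 126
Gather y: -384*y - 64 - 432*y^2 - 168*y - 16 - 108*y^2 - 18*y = -540*y^2 - 570*y - 80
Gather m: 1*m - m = 0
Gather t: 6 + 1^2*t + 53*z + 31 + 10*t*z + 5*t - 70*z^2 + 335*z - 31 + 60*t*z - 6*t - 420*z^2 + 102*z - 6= 70*t*z - 490*z^2 + 490*z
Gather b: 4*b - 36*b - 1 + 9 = 8 - 32*b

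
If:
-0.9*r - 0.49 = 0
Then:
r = -0.54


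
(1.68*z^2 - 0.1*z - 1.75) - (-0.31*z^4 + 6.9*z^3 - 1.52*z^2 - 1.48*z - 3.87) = 0.31*z^4 - 6.9*z^3 + 3.2*z^2 + 1.38*z + 2.12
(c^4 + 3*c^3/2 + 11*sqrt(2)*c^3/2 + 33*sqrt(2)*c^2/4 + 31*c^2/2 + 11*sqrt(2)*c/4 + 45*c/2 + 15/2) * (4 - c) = -c^5 - 11*sqrt(2)*c^4/2 + 5*c^4/2 - 19*c^3/2 + 55*sqrt(2)*c^3/4 + 79*c^2/2 + 121*sqrt(2)*c^2/4 + 11*sqrt(2)*c + 165*c/2 + 30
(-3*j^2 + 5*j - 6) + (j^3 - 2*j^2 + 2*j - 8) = j^3 - 5*j^2 + 7*j - 14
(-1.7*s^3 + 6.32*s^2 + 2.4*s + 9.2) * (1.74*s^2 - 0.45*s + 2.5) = -2.958*s^5 + 11.7618*s^4 - 2.918*s^3 + 30.728*s^2 + 1.86*s + 23.0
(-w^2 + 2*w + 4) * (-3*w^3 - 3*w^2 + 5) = 3*w^5 - 3*w^4 - 18*w^3 - 17*w^2 + 10*w + 20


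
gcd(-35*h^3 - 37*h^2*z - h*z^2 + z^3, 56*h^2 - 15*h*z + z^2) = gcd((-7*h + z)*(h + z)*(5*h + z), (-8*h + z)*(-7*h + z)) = -7*h + z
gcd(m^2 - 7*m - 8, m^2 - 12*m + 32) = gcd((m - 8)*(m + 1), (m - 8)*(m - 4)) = m - 8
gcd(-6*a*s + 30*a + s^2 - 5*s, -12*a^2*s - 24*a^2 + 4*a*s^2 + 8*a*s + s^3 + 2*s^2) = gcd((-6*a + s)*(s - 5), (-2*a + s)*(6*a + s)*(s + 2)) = 1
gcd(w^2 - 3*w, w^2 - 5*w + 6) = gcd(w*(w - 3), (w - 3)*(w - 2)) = w - 3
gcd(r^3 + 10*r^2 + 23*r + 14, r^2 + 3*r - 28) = r + 7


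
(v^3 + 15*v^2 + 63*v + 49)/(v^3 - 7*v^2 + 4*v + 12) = (v^2 + 14*v + 49)/(v^2 - 8*v + 12)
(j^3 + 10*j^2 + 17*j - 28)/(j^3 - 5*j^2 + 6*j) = (j^3 + 10*j^2 + 17*j - 28)/(j*(j^2 - 5*j + 6))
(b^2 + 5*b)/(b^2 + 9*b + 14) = b*(b + 5)/(b^2 + 9*b + 14)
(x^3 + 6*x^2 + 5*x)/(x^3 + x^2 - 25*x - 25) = x/(x - 5)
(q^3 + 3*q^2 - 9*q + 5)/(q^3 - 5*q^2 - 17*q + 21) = (q^2 + 4*q - 5)/(q^2 - 4*q - 21)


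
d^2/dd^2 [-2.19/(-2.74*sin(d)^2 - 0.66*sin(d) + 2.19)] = (-65.766576*sin(d)^4 - 11.881188*sin(d)^3 + 45.130644*sin(d)^2 + 20.59695*sin(d) + 28.190556)/(2.74*sin(d)^2 + 0.66*sin(d) - 2.19)^3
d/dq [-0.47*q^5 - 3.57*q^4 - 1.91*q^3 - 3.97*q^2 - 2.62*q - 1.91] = -2.35*q^4 - 14.28*q^3 - 5.73*q^2 - 7.94*q - 2.62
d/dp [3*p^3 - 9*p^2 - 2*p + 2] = 9*p^2 - 18*p - 2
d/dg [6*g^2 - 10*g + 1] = 12*g - 10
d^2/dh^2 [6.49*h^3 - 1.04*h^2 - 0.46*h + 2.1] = 38.94*h - 2.08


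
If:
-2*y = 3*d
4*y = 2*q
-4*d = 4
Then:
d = -1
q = 3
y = 3/2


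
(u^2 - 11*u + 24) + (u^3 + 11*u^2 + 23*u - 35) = u^3 + 12*u^2 + 12*u - 11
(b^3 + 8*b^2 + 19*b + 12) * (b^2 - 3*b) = b^5 + 5*b^4 - 5*b^3 - 45*b^2 - 36*b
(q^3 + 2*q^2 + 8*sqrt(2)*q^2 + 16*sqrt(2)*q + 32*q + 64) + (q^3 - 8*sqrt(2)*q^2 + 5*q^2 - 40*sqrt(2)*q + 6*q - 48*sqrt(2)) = 2*q^3 + 7*q^2 - 24*sqrt(2)*q + 38*q - 48*sqrt(2) + 64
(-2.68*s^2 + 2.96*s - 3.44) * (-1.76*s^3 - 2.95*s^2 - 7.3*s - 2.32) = 4.7168*s^5 + 2.6964*s^4 + 16.8864*s^3 - 5.2424*s^2 + 18.2448*s + 7.9808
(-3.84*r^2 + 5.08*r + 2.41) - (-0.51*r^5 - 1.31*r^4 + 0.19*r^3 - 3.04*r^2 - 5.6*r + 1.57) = 0.51*r^5 + 1.31*r^4 - 0.19*r^3 - 0.8*r^2 + 10.68*r + 0.84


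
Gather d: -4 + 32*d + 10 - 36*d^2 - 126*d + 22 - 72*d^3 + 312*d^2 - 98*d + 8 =-72*d^3 + 276*d^2 - 192*d + 36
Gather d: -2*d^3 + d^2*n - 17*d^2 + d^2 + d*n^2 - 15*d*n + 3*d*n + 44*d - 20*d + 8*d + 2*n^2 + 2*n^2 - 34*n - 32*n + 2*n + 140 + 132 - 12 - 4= -2*d^3 + d^2*(n - 16) + d*(n^2 - 12*n + 32) + 4*n^2 - 64*n + 256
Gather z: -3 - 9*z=-9*z - 3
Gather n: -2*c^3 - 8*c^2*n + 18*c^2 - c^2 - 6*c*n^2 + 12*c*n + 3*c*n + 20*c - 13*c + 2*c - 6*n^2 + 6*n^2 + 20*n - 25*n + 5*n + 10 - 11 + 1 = -2*c^3 + 17*c^2 - 6*c*n^2 + 9*c + n*(-8*c^2 + 15*c)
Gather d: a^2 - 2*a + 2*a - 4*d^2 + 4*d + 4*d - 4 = a^2 - 4*d^2 + 8*d - 4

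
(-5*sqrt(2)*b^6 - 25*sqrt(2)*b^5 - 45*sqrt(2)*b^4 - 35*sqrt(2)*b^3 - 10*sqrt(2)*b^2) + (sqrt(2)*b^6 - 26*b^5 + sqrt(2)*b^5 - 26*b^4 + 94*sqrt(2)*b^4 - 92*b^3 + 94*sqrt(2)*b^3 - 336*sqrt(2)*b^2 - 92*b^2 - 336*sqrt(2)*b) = -4*sqrt(2)*b^6 - 24*sqrt(2)*b^5 - 26*b^5 - 26*b^4 + 49*sqrt(2)*b^4 - 92*b^3 + 59*sqrt(2)*b^3 - 346*sqrt(2)*b^2 - 92*b^2 - 336*sqrt(2)*b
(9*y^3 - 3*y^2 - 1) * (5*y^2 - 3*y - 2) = 45*y^5 - 42*y^4 - 9*y^3 + y^2 + 3*y + 2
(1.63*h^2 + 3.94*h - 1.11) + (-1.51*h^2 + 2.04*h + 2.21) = 0.12*h^2 + 5.98*h + 1.1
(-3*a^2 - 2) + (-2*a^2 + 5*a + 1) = -5*a^2 + 5*a - 1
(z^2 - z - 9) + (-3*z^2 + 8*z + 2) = -2*z^2 + 7*z - 7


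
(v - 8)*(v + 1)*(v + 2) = v^3 - 5*v^2 - 22*v - 16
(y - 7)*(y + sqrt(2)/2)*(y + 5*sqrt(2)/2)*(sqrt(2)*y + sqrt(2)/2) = sqrt(2)*y^4 - 13*sqrt(2)*y^3/2 + 6*y^3 - 39*y^2 - sqrt(2)*y^2 - 65*sqrt(2)*y/4 - 21*y - 35*sqrt(2)/4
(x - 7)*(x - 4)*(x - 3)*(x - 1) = x^4 - 15*x^3 + 75*x^2 - 145*x + 84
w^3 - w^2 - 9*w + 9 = (w - 3)*(w - 1)*(w + 3)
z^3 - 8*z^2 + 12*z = z*(z - 6)*(z - 2)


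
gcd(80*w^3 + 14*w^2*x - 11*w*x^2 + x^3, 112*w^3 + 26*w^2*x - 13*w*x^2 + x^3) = -16*w^2 - 6*w*x + x^2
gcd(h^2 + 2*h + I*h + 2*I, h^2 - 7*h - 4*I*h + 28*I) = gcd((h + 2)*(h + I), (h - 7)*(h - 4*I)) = 1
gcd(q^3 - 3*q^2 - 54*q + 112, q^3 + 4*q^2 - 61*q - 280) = q^2 - q - 56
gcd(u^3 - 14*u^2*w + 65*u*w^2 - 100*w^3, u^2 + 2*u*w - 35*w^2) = u - 5*w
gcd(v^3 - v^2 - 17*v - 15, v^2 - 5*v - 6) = v + 1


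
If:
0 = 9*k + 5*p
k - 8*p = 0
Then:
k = 0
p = 0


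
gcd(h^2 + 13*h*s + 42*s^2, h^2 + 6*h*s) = h + 6*s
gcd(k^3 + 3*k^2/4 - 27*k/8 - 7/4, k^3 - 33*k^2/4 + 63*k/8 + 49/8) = k^2 - 5*k/4 - 7/8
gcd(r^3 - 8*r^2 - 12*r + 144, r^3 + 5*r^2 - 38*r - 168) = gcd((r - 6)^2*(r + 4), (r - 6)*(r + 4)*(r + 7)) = r^2 - 2*r - 24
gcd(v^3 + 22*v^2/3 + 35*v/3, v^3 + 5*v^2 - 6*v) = v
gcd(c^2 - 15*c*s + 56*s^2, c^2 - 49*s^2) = -c + 7*s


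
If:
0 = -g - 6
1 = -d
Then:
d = -1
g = -6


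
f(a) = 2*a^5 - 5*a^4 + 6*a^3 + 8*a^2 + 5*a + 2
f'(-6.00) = 17837.00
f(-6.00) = -23068.00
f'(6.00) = 9389.00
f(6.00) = 10688.00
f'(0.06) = 6.02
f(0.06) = 2.33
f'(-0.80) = 18.06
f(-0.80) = -2.66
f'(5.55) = 6717.11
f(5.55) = 7089.54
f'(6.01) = 9456.30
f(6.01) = 10782.23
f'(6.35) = 11970.49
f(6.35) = 14412.08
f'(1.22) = 37.15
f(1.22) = 25.23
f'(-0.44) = 3.52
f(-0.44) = 0.62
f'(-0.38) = 2.83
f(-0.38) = 0.81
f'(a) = 10*a^4 - 20*a^3 + 18*a^2 + 16*a + 5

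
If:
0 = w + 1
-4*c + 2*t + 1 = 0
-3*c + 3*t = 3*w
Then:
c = -1/2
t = -3/2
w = -1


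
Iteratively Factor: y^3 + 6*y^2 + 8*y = (y)*(y^2 + 6*y + 8) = y*(y + 2)*(y + 4)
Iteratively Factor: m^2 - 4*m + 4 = (m - 2)*(m - 2)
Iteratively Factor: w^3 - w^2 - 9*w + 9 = (w + 3)*(w^2 - 4*w + 3) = (w - 3)*(w + 3)*(w - 1)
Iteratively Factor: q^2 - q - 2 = (q - 2)*(q + 1)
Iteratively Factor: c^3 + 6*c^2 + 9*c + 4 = (c + 1)*(c^2 + 5*c + 4) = (c + 1)^2*(c + 4)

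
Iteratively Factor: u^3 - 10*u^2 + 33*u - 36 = (u - 3)*(u^2 - 7*u + 12) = (u - 4)*(u - 3)*(u - 3)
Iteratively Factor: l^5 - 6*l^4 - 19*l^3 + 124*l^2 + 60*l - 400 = (l - 5)*(l^4 - l^3 - 24*l^2 + 4*l + 80) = (l - 5)^2*(l^3 + 4*l^2 - 4*l - 16) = (l - 5)^2*(l + 2)*(l^2 + 2*l - 8) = (l - 5)^2*(l + 2)*(l + 4)*(l - 2)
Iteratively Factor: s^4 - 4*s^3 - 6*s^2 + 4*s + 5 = (s + 1)*(s^3 - 5*s^2 - s + 5) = (s + 1)^2*(s^2 - 6*s + 5) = (s - 5)*(s + 1)^2*(s - 1)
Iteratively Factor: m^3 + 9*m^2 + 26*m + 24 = (m + 3)*(m^2 + 6*m + 8) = (m + 2)*(m + 3)*(m + 4)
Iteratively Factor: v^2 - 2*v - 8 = (v - 4)*(v + 2)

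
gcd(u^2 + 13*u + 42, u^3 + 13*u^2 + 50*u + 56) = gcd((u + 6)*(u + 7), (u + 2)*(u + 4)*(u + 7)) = u + 7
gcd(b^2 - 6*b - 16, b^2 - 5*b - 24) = b - 8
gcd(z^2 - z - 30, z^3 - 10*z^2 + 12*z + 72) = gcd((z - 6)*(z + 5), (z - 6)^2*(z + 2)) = z - 6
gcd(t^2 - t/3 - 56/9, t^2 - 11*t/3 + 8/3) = t - 8/3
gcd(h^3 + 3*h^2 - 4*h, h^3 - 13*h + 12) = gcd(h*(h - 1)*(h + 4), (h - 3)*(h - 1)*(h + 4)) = h^2 + 3*h - 4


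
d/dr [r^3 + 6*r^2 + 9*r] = 3*r^2 + 12*r + 9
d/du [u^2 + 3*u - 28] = 2*u + 3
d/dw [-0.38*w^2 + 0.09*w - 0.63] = 0.09 - 0.76*w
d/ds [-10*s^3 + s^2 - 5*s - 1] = -30*s^2 + 2*s - 5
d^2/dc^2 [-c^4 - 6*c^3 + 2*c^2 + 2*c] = -12*c^2 - 36*c + 4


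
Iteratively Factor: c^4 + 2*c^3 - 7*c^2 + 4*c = (c - 1)*(c^3 + 3*c^2 - 4*c) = (c - 1)^2*(c^2 + 4*c) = c*(c - 1)^2*(c + 4)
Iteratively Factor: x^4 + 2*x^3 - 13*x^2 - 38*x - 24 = (x + 2)*(x^3 - 13*x - 12) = (x + 2)*(x + 3)*(x^2 - 3*x - 4) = (x - 4)*(x + 2)*(x + 3)*(x + 1)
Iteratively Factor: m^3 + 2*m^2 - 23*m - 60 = (m - 5)*(m^2 + 7*m + 12) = (m - 5)*(m + 4)*(m + 3)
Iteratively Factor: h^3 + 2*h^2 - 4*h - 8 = (h + 2)*(h^2 - 4) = (h + 2)^2*(h - 2)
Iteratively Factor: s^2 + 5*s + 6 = (s + 2)*(s + 3)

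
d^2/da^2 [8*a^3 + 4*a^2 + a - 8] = 48*a + 8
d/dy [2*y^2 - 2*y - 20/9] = 4*y - 2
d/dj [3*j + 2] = 3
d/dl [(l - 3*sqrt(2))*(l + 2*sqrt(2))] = 2*l - sqrt(2)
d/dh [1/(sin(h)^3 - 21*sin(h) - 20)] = 3*(cos(h)^2 + 6)*cos(h)/(-sin(h)^3 + 21*sin(h) + 20)^2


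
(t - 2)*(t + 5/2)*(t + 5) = t^3 + 11*t^2/2 - 5*t/2 - 25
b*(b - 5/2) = b^2 - 5*b/2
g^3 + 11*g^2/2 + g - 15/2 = (g - 1)*(g + 3/2)*(g + 5)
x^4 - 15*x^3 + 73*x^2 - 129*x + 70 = (x - 7)*(x - 5)*(x - 2)*(x - 1)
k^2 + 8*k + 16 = (k + 4)^2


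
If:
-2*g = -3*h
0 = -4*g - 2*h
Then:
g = 0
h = 0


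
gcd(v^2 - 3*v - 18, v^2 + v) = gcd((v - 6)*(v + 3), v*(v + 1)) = 1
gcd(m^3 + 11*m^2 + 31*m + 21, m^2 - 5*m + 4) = 1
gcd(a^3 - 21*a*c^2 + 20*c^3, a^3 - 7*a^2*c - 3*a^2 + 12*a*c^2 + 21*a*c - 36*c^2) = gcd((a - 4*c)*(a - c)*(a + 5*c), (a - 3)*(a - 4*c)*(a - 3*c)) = a - 4*c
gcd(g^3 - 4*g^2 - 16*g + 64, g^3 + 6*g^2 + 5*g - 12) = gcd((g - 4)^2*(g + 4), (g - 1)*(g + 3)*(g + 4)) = g + 4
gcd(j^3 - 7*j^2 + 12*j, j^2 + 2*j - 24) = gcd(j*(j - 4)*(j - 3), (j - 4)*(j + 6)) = j - 4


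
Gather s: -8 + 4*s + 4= 4*s - 4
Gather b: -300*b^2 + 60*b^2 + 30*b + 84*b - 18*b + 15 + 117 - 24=-240*b^2 + 96*b + 108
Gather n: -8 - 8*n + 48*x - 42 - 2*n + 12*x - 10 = -10*n + 60*x - 60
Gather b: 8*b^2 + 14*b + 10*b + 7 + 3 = 8*b^2 + 24*b + 10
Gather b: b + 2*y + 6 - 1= b + 2*y + 5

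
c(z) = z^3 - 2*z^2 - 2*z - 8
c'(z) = 3*z^2 - 4*z - 2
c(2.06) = -11.87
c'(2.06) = 2.49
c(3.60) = 5.54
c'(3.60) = 22.48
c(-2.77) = -39.06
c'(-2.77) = 32.10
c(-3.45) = -65.97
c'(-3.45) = 47.51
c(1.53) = -12.16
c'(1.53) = -1.10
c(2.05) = -11.89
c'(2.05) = 2.41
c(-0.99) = -8.95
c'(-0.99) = 4.90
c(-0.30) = -7.61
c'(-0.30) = -0.53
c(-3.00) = -47.00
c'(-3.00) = 37.00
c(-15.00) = -3803.00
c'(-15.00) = 733.00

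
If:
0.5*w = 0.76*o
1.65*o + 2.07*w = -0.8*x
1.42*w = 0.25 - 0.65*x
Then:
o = -0.14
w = -0.22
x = 0.86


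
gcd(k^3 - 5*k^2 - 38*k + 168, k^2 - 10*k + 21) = k - 7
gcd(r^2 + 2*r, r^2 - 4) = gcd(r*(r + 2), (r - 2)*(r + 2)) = r + 2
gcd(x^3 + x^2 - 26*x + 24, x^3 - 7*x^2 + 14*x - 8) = x^2 - 5*x + 4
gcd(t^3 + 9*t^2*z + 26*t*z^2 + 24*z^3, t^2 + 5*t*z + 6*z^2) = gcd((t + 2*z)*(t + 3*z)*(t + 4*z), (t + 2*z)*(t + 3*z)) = t^2 + 5*t*z + 6*z^2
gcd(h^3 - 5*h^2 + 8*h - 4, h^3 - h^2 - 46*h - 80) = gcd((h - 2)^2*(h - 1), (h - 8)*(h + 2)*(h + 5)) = 1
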